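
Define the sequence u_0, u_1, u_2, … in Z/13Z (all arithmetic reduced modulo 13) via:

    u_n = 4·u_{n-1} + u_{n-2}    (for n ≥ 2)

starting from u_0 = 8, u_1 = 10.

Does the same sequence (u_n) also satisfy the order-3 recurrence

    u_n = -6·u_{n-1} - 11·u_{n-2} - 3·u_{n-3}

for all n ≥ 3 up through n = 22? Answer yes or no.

yes

Terms u_0..u_22: 8, 10, 9, 7, 11, 12, 7, 1, 11, 6, 9, 3, 8, 9, 5, 3, 4, 6, 2, 1, 6, 12, 2
n=3: candidate gives 7, actual u_3 = 7 ✓
n=4: candidate gives 11, actual u_4 = 11 ✓
n=5: candidate gives 12, actual u_5 = 12 ✓
n=6: candidate gives 7, actual u_6 = 7 ✓
n=7: candidate gives 1, actual u_7 = 1 ✓
n=8: candidate gives 11, actual u_8 = 11 ✓
n=9: candidate gives 6, actual u_9 = 6 ✓
n=10: candidate gives 9, actual u_10 = 9 ✓
n=11: candidate gives 3, actual u_11 = 3 ✓
n=12: candidate gives 8, actual u_12 = 8 ✓
n=13: candidate gives 9, actual u_13 = 9 ✓
n=14: candidate gives 5, actual u_14 = 5 ✓
n=15: candidate gives 3, actual u_15 = 3 ✓
n=16: candidate gives 4, actual u_16 = 4 ✓
n=17: candidate gives 6, actual u_17 = 6 ✓
n=18: candidate gives 2, actual u_18 = 2 ✓
n=19: candidate gives 1, actual u_19 = 1 ✓
n=20: candidate gives 6, actual u_20 = 6 ✓
n=21: candidate gives 12, actual u_21 = 12 ✓
n=22: candidate gives 2, actual u_22 = 2 ✓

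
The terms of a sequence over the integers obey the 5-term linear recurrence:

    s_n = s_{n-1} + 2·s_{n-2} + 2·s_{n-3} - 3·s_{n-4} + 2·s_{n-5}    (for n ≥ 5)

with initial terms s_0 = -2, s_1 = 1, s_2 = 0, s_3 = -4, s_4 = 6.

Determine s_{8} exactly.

-47

s_5 = 1·6 + 2·-4 + 2·0 + -3·1 + 2·-2 = -9
s_6 = 1·-9 + 2·6 + 2·-4 + -3·0 + 2·1 = -3
s_7 = 1·-3 + 2·-9 + 2·6 + -3·-4 + 2·0 = 3
s_8 = 1·3 + 2·-3 + 2·-9 + -3·6 + 2·-4 = -47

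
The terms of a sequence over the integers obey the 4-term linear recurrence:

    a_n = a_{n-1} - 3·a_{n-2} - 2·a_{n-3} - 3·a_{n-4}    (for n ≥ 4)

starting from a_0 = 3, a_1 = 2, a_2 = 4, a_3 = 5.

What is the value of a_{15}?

a_4 = 1·5 + -3·4 + -2·2 + -3·3 = -20
a_5 = 1·-20 + -3·5 + -2·4 + -3·2 = -49
a_6 = 1·-49 + -3·-20 + -2·5 + -3·4 = -11
a_7 = 1·-11 + -3·-49 + -2·-20 + -3·5 = 161
a_8 = 1·161 + -3·-11 + -2·-49 + -3·-20 = 352
a_9 = 1·352 + -3·161 + -2·-11 + -3·-49 = 38
a_10 = 1·38 + -3·352 + -2·161 + -3·-11 = -1307
a_11 = 1·-1307 + -3·38 + -2·352 + -3·161 = -2608
a_12 = 1·-2608 + -3·-1307 + -2·38 + -3·352 = 181
a_13 = 1·181 + -3·-2608 + -2·-1307 + -3·38 = 10505
a_14 = 1·10505 + -3·181 + -2·-2608 + -3·-1307 = 19099
a_15 = 1·19099 + -3·10505 + -2·181 + -3·-2608 = -4954

-4954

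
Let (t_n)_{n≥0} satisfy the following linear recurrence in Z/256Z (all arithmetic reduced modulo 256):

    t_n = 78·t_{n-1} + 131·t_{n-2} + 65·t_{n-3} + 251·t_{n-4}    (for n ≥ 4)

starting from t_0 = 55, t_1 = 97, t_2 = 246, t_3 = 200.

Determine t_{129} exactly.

236

t_4 = 78·200 + 131·246 + 65·97 + 251·55 = 96
t_5 = 78·96 + 131·200 + 65·246 + 251·97 = 41
t_6 = 78·41 + 131·96 + 65·200 + 251·246 = 152
t_7 = 78·152 + 131·41 + 65·96 + 251·200 = 195
t_8 = 78·195 + 131·152 + 65·41 + 251·96 = 187
t_9 = 78·187 + 131·195 + 65·152 + 251·41 = 142
Continuing the recurrence:
  t_10 = 128;  t_11 = 86;  t_12 = 27;  t_13 = 246;  t_14 = 27;  t_15 = 73
  t_16 = 254;  t_17 = 204;  t_18 = 36;  t_19 = 109;  t_20 = 120;  t_21 = 127
  t_22 = 19;  t_23 = 30;  t_24 = 196;  t_25 = 106;  t_26 = 215;  t_27 = 238
  t_28 = 159;  t_29 = 193;  t_30 = 102;  t_31 = 144;  t_32 = 248;  t_33 = 97
  t_34 = 8;  t_35 = 59;  t_36 = 219;  t_37 = 14;  t_38 = 40;  t_39 = 206
  t_40 = 131;  t_41 = 54;  t_42 = 3;  t_43 = 201;  t_44 = 238;  t_45 = 20
  t_46 = 220;  t_47 = 197;  t_48 = 8;  t_49 = 183;  t_50 = 147;  t_51 = 158
  t_52 = 172;  t_53 = 2;  t_54 = 223;  t_55 = 142;  t_56 = 135;  t_57 = 97
  t_58 = 86;  t_59 = 88;  t_60 = 208;  t_61 = 89;  t_62 = 56;  t_63 = 179
  t_64 = 187;  t_65 = 14;  t_66 = 80;  t_67 = 134;  t_68 = 171;  t_69 = 182
  t_70 = 107;  t_71 = 137;  t_72 = 94;  t_73 = 92;  t_74 = 212;  t_75 = 221
  t_76 = 88;  t_77 = 239;  t_78 = 211;  t_79 = 158;  t_80 = 20;  t_81 = 218
  t_82 = 167;  t_83 = 110;  t_84 = 239;  t_85 = 65;  t_86 = 198;  t_87 = 32
  t_88 = 232;  t_89 = 17;  t_90 = 40;  t_91 = 43;  t_92 = 91;  t_93 = 142
  t_94 = 248;  t_95 = 126;  t_96 = 147;  t_97 = 118;  t_98 = 83;  t_99 = 137
  t_100 = 78;  t_101 = 164;  t_102 = 12;  t_103 = 181;  t_104 = 104;  t_105 = 39
  t_106 = 211;  t_107 = 30;  t_108 = 252;  t_109 = 242;  t_110 = 47;  t_111 = 142
  t_112 = 215;  t_113 = 97;  t_114 = 182;  t_115 = 232;  t_116 = 64;  t_117 = 137
  t_118 = 216;  t_119 = 163;  t_120 = 187;  t_121 = 142;  t_122 = 32;  t_123 = 182
  t_124 = 59;  t_125 = 118;  t_126 = 187;  t_127 = 201
t_128 = 78·201 + 131·187 + 65·118 + 251·59 = 190
t_129 = 78·190 + 131·201 + 65·187 + 251·118 = 236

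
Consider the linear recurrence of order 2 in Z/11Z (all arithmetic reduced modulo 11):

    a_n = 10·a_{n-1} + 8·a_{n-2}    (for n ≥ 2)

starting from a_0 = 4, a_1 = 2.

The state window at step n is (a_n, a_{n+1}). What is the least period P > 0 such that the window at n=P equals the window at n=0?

55

n=0: window = (4, 2)
n=1: window = (2, 8)
n=2: window = (8, 8)
n=3: window = (8, 1)
n=4: window = (1, 8)
n=5: window = (8, 0)
n=6: window = (0, 9)
n=7: window = (9, 2)
n=8: window = (2, 4)
n=9: window = (4, 1)
n=10: window = (1, 9)
n=11: window = (9, 10)
n=12: window = (10, 7)
n=13: window = (7, 7)
n=14: window = (7, 5)
n=15: window = (5, 7)
n=16: window = (7, 0)
n=17: window = (0, 1)
n=18: window = (1, 10)
n=19: window = (10, 9)
n=20: window = (9, 5)
n=21: window = (5, 1)
n=22: window = (1, 6)
n=23: window = (6, 2)
n=24: window = (2, 2)
n=25: window = (2, 3)
n=26: window = (3, 2)
n=27: window = (2, 0)
n=28: window = (0, 5)
n=29: window = (5, 6)
n=30: window = (6, 1)
n=31: window = (1, 3)
n=32: window = (3, 5)
n=33: window = (5, 8)
n=34: window = (8, 10)
n=35: window = (10, 10)
n=36: window = (10, 4)
n=37: window = (4, 10)
n=38: window = (10, 0)
n=39: window = (0, 3)
n=40: window = (3, 8)
…
n=53: window = (3, 9)
n=54: window = (9, 4)
n=55: window = (4, 2)
window at n=55 equals window at n=0 → period = 55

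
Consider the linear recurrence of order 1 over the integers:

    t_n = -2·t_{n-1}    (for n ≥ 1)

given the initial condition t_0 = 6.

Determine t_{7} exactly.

-768

t_1 = -2·6 = -12
t_2 = -2·-12 = 24
t_3 = -2·24 = -48
t_4 = -2·-48 = 96
t_5 = -2·96 = -192
t_6 = -2·-192 = 384
t_7 = -2·384 = -768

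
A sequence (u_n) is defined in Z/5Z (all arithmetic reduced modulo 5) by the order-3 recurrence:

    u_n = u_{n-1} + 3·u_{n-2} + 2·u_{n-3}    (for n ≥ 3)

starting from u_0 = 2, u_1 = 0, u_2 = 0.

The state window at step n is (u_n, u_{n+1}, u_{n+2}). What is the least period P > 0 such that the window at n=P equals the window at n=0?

8

n=0: window = (2, 0, 0)
n=1: window = (0, 0, 4)
n=2: window = (0, 4, 4)
n=3: window = (4, 4, 1)
n=4: window = (4, 1, 1)
n=5: window = (1, 1, 2)
n=6: window = (1, 2, 2)
n=7: window = (2, 2, 0)
n=8: window = (2, 0, 0)
window at n=8 equals window at n=0 → period = 8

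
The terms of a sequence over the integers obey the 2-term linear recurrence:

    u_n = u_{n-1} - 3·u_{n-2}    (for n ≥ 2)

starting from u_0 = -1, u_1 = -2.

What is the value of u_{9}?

43

u_2 = 1·-2 + -3·-1 = 1
u_3 = 1·1 + -3·-2 = 7
u_4 = 1·7 + -3·1 = 4
u_5 = 1·4 + -3·7 = -17
u_6 = 1·-17 + -3·4 = -29
u_7 = 1·-29 + -3·-17 = 22
u_8 = 1·22 + -3·-29 = 109
u_9 = 1·109 + -3·22 = 43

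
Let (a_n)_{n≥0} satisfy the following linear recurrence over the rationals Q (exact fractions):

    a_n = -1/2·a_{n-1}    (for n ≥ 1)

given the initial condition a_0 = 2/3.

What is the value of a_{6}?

1/96

a_1 = -1/2·2/3 = -1/3
a_2 = -1/2·-1/3 = 1/6
a_3 = -1/2·1/6 = -1/12
a_4 = -1/2·-1/12 = 1/24
a_5 = -1/2·1/24 = -1/48
a_6 = -1/2·-1/48 = 1/96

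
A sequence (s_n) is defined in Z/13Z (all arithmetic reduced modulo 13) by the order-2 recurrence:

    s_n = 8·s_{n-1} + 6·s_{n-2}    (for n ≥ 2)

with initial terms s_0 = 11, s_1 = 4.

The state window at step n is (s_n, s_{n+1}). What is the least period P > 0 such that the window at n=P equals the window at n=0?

12

n=0: window = (11, 4)
n=1: window = (4, 7)
n=2: window = (7, 2)
n=3: window = (2, 6)
n=4: window = (6, 8)
n=5: window = (8, 9)
n=6: window = (9, 3)
n=7: window = (3, 0)
n=8: window = (0, 5)
n=9: window = (5, 1)
n=10: window = (1, 12)
n=11: window = (12, 11)
n=12: window = (11, 4)
window at n=12 equals window at n=0 → period = 12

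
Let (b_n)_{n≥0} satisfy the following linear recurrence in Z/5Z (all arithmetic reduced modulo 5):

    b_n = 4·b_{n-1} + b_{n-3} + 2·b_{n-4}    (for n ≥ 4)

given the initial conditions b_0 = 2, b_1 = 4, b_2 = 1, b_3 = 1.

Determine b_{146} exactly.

0

b_4 = 4·1 + 0·1 + 1·4 + 2·2 = 2
b_5 = 4·2 + 0·1 + 1·1 + 2·4 = 2
b_6 = 4·2 + 0·2 + 1·1 + 2·1 = 1
b_7 = 4·1 + 0·2 + 1·2 + 2·1 = 3
b_8 = 4·3 + 0·1 + 1·2 + 2·2 = 3
b_9 = 4·3 + 0·3 + 1·1 + 2·2 = 2
b_10 = 4·2 + 0·3 + 1·3 + 2·1 = 3
b_11 = 4·3 + 0·2 + 1·3 + 2·3 = 1
b_12 = 4·1 + 0·3 + 1·2 + 2·3 = 2
b_13 = 4·2 + 0·1 + 1·3 + 2·2 = 0
b_14 = 4·0 + 0·2 + 1·1 + 2·3 = 2
b_15 = 4·2 + 0·0 + 1·2 + 2·1 = 2
b_16 = 4·2 + 0·2 + 1·0 + 2·2 = 2
b_17 = 4·2 + 0·2 + 1·2 + 2·0 = 0
b_18 = 4·0 + 0·2 + 1·2 + 2·2 = 1
b_19 = 4·1 + 0·0 + 1·2 + 2·2 = 0
b_20 = 4·0 + 0·1 + 1·0 + 2·2 = 4
b_21 = 4·4 + 0·0 + 1·1 + 2·0 = 2
b_22 = 4·2 + 0·4 + 1·0 + 2·1 = 0
b_23 = 4·0 + 0·2 + 1·4 + 2·0 = 4
b_24 = 4·4 + 0·0 + 1·2 + 2·4 = 1
b_25 = 4·1 + 0·4 + 1·0 + 2·2 = 3
b_26 = 4·3 + 0·1 + 1·4 + 2·0 = 1
b_27 = 4·1 + 0·3 + 1·1 + 2·4 = 3
b_28 = 4·3 + 0·1 + 1·3 + 2·1 = 2
b_29 = 4·2 + 0·3 + 1·1 + 2·3 = 0
b_30 = 4·0 + 0·2 + 1·3 + 2·1 = 0
b_31 = 4·0 + 0·0 + 1·2 + 2·3 = 3
b_32 = 4·3 + 0·0 + 1·0 + 2·2 = 1
b_33 = 4·1 + 0·3 + 1·0 + 2·0 = 4
b_34 = 4·4 + 0·1 + 1·3 + 2·0 = 4
b_35 = 4·4 + 0·4 + 1·1 + 2·3 = 3
b_36 = 4·3 + 0·4 + 1·4 + 2·1 = 3
b_37 = 4·3 + 0·3 + 1·4 + 2·4 = 4
b_38 = 4·4 + 0·3 + 1·3 + 2·4 = 2
b_39 = 4·2 + 0·4 + 1·3 + 2·3 = 2
b_40 = 4·2 + 0·2 + 1·4 + 2·3 = 3
b_41 = 4·3 + 0·2 + 1·2 + 2·4 = 2
b_42 = 4·2 + 0·3 + 1·2 + 2·2 = 4
b_43 = 4·4 + 0·2 + 1·3 + 2·2 = 3
b_44 = 4·3 + 0·4 + 1·2 + 2·3 = 0
b_45 = 4·0 + 0·3 + 1·4 + 2·2 = 3
b_46 = 4·3 + 0·0 + 1·3 + 2·4 = 3
b_47 = 4·3 + 0·3 + 1·0 + 2·3 = 3
b_48 = 4·3 + 0·3 + 1·3 + 2·0 = 0
b_49 = 4·0 + 0·3 + 1·3 + 2·3 = 4
b_50 = 4·4 + 0·0 + 1·3 + 2·3 = 0
b_51 = 4·0 + 0·4 + 1·0 + 2·3 = 1
b_52 = 4·1 + 0·0 + 1·4 + 2·0 = 3
b_53 = 4·3 + 0·1 + 1·0 + 2·4 = 0
b_54 = 4·0 + 0·3 + 1·1 + 2·0 = 1
b_55 = 4·1 + 0·0 + 1·3 + 2·1 = 4
b_56 = 4·4 + 0·1 + 1·0 + 2·3 = 2
b_57 = 4·2 + 0·4 + 1·1 + 2·0 = 4
b_58 = 4·4 + 0·2 + 1·4 + 2·1 = 2
b_59 = 4·2 + 0·4 + 1·2 + 2·4 = 3
b_60 = 4·3 + 0·2 + 1·4 + 2·2 = 0
b_61 = 4·0 + 0·3 + 1·2 + 2·4 = 0
b_62 = 4·0 + 0·0 + 1·3 + 2·2 = 2
b_63 = 4·2 + 0·0 + 1·0 + 2·3 = 4
b_64 = 4·4 + 0·2 + 1·0 + 2·0 = 1
b_65 = 4·1 + 0·4 + 1·2 + 2·0 = 1
(b_62, b_63, b_64, b_65) = (2, 4, 1, 1) = (b_0, b_1, b_2, b_3), so the sequence has period 62.
146 ≡ 22 (mod 62), hence b_146 = b_22 = 0.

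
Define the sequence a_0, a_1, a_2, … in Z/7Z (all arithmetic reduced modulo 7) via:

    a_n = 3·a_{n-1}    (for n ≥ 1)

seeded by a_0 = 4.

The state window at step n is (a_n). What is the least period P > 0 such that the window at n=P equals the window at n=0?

6

n=0: window = (4)
n=1: window = (5)
n=2: window = (1)
n=3: window = (3)
n=4: window = (2)
n=5: window = (6)
n=6: window = (4)
window at n=6 equals window at n=0 → period = 6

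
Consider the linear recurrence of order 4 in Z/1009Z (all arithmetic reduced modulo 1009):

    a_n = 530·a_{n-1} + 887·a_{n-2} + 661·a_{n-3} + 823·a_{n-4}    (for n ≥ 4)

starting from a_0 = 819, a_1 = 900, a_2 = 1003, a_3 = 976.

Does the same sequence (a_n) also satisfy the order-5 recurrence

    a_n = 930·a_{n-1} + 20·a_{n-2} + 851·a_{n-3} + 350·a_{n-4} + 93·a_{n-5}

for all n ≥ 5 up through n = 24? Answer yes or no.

Terms a_0..a_24: 819, 900, 1003, 976, 10, 409, 116, 114, 958, 24, 72, 497, 483, 360, 12, 578, 966, 25, 776, 878, 672, 580, 543, 477, 992
n=5: candidate gives 182, actual a_5 = 409 ✗

no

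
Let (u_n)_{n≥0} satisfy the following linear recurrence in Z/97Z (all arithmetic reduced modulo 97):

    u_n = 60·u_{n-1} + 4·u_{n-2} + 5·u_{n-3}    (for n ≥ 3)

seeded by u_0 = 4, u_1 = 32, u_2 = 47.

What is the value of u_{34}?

u_3 = 60·47 + 4·32 + 5·4 = 58
u_4 = 60·58 + 4·47 + 5·32 = 45
u_5 = 60·45 + 4·58 + 5·47 = 63
u_6 = 60·63 + 4·45 + 5·58 = 79
u_7 = 60·79 + 4·63 + 5·45 = 76
u_8 = 60·76 + 4·79 + 5·63 = 50
u_9 = 60·50 + 4·76 + 5·79 = 13
u_10 = 60·13 + 4·50 + 5·76 = 2
u_11 = 60·2 + 4·13 + 5·50 = 34
u_12 = 60·34 + 4·2 + 5·13 = 76
u_13 = 60·76 + 4·34 + 5·2 = 50
u_14 = 60·50 + 4·76 + 5·34 = 79
u_15 = 60·79 + 4·50 + 5·76 = 82
u_16 = 60·82 + 4·79 + 5·50 = 54
u_17 = 60·54 + 4·82 + 5·79 = 83
u_18 = 60·83 + 4·54 + 5·82 = 77
u_19 = 60·77 + 4·83 + 5·54 = 81
u_20 = 60·81 + 4·77 + 5·83 = 54
u_21 = 60·54 + 4·81 + 5·77 = 69
u_22 = 60·69 + 4·54 + 5·81 = 8
u_23 = 60·8 + 4·69 + 5·54 = 56
u_24 = 60·56 + 4·8 + 5·69 = 51
u_25 = 60·51 + 4·56 + 5·8 = 26
u_26 = 60·26 + 4·51 + 5·56 = 7
u_27 = 60·7 + 4·26 + 5·51 = 3
u_28 = 60·3 + 4·7 + 5·26 = 47
u_29 = 60·47 + 4·3 + 5·7 = 54
u_30 = 60·54 + 4·47 + 5·3 = 48
u_31 = 60·48 + 4·54 + 5·47 = 33
u_32 = 60·33 + 4·48 + 5·54 = 17
u_33 = 60·17 + 4·33 + 5·48 = 34
u_34 = 60·34 + 4·17 + 5·33 = 42

42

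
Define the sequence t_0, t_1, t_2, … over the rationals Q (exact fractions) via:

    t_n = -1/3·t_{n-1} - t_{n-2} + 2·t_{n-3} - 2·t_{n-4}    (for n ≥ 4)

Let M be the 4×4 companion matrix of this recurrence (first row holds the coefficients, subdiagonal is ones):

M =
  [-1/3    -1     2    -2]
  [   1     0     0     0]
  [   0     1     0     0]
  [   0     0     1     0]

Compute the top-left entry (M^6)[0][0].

(M^6)[0][0] is the top entry after applying M 6 times to the unit state (1, 0, 0, 0). Equivalently it is h_{9} for the auxiliary sequence (h_n) obeying the same recurrence with h_3 = 1 and h_i = 0 for 0 ≤ i < 3:
h_4 = -1/3·1 + -1·0 + 2·0 + -2·0 = -1/3
h_5 = -1/3·-1/3 + -1·1 + 2·0 + -2·0 = -8/9
h_6 = -1/3·-8/9 + -1·-1/3 + 2·1 + -2·0 = 71/27
h_7 = -1/3·71/27 + -1·-8/9 + 2·-1/3 + -2·1 = -215/81
h_8 = -1/3·-215/81 + -1·71/27 + 2·-8/9 + -2·-1/3 = -694/243
h_9 = -1/3·-694/243 + -1·-215/81 + 2·71/27 + -2·-8/9 = 7759/729

7759/729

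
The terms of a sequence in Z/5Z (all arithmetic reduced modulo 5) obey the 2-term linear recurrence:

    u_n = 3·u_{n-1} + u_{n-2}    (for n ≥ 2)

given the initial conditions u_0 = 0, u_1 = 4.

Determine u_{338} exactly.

u_2 = 3·4 + 1·0 = 2
u_3 = 3·2 + 1·4 = 0
u_4 = 3·0 + 1·2 = 2
u_5 = 3·2 + 1·0 = 1
u_6 = 3·1 + 1·2 = 0
u_7 = 3·0 + 1·1 = 1
u_8 = 3·1 + 1·0 = 3
u_9 = 3·3 + 1·1 = 0
u_10 = 3·0 + 1·3 = 3
u_11 = 3·3 + 1·0 = 4
u_12 = 3·4 + 1·3 = 0
u_13 = 3·0 + 1·4 = 4
(u_12, u_13) = (0, 4) = (u_0, u_1), so the sequence has period 12.
338 ≡ 2 (mod 12), hence u_338 = u_2 = 2.

2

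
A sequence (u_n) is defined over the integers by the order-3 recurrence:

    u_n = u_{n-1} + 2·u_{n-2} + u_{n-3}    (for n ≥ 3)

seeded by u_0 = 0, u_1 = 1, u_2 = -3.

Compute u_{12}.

-2367

u_3 = 1·-3 + 2·1 + 1·0 = -1
u_4 = 1·-1 + 2·-3 + 1·1 = -6
u_5 = 1·-6 + 2·-1 + 1·-3 = -11
u_6 = 1·-11 + 2·-6 + 1·-1 = -24
u_7 = 1·-24 + 2·-11 + 1·-6 = -52
u_8 = 1·-52 + 2·-24 + 1·-11 = -111
u_9 = 1·-111 + 2·-52 + 1·-24 = -239
u_10 = 1·-239 + 2·-111 + 1·-52 = -513
u_11 = 1·-513 + 2·-239 + 1·-111 = -1102
u_12 = 1·-1102 + 2·-513 + 1·-239 = -2367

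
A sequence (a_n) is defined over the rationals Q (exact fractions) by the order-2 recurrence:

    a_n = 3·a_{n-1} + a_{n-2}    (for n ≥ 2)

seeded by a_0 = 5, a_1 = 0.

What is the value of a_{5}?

a_2 = 3·0 + 1·5 = 5
a_3 = 3·5 + 1·0 = 15
a_4 = 3·15 + 1·5 = 50
a_5 = 3·50 + 1·15 = 165

165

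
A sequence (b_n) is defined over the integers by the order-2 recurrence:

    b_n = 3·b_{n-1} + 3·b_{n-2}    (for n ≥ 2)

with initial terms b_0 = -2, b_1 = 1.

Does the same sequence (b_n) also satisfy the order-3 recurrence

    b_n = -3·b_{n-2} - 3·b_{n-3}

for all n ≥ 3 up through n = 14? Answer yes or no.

no

Terms b_0..b_14: -2, 1, -3, -6, -27, -99, -378, -1431, -5427, -20574, -78003, -295731, -1121202, -4250799, -16116003
n=3: candidate gives 3, actual b_3 = -6 ✗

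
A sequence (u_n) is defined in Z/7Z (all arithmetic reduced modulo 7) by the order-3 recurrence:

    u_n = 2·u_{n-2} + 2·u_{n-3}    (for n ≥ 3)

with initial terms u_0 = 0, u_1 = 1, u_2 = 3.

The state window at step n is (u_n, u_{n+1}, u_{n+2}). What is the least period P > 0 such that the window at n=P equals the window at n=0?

n=0: window = (0, 1, 3)
n=1: window = (1, 3, 2)
n=2: window = (3, 2, 1)
n=3: window = (2, 1, 3)
n=4: window = (1, 3, 6)
n=5: window = (3, 6, 1)
n=6: window = (6, 1, 4)
n=7: window = (1, 4, 0)
n=8: window = (4, 0, 3)
n=9: window = (0, 3, 1)
n=10: window = (3, 1, 6)
n=11: window = (1, 6, 1)
n=12: window = (6, 1, 0)
n=13: window = (1, 0, 0)
n=14: window = (0, 0, 2)
n=15: window = (0, 2, 0)
n=16: window = (2, 0, 4)
n=17: window = (0, 4, 4)
n=18: window = (4, 4, 1)
n=19: window = (4, 1, 2)
n=20: window = (1, 2, 3)
n=21: window = (2, 3, 6)
n=22: window = (3, 6, 3)
n=23: window = (6, 3, 4)
n=24: window = (3, 4, 4)
n=25: window = (4, 4, 0)
n=26: window = (4, 0, 2)
n=27: window = (0, 2, 1)
n=28: window = (2, 1, 4)
n=29: window = (1, 4, 6)
n=30: window = (4, 6, 3)
n=31: window = (6, 3, 6)
n=32: window = (3, 6, 4)
n=33: window = (6, 4, 4)
n=34: window = (4, 4, 6)
n=35: window = (4, 6, 2)
n=36: window = (6, 2, 6)
n=37: window = (2, 6, 2)
n=38: window = (6, 2, 2)
n=39: window = (2, 2, 2)
n=40: window = (2, 2, 1)
…
n=169: window = (6, 5, 0)
n=170: window = (5, 0, 1)
n=171: window = (0, 1, 3)
window at n=171 equals window at n=0 → period = 171

171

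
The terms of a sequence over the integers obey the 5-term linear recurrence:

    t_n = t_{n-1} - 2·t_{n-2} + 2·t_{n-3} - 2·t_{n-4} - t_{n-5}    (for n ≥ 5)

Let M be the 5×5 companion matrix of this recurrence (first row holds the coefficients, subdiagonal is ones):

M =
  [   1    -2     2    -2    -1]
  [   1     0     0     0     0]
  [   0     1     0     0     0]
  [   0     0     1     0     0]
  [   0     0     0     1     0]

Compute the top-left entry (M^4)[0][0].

1

(M^4)[0][0] is the top entry after applying M 4 times to the unit state (1, 0, 0, 0, 0). Equivalently it is h_{8} for the auxiliary sequence (h_n) obeying the same recurrence with h_4 = 1 and h_i = 0 for 0 ≤ i < 4:
h_5 = 1·1 + -2·0 + 2·0 + -2·0 + -1·0 = 1
h_6 = 1·1 + -2·1 + 2·0 + -2·0 + -1·0 = -1
h_7 = 1·-1 + -2·1 + 2·1 + -2·0 + -1·0 = -1
h_8 = 1·-1 + -2·-1 + 2·1 + -2·1 + -1·0 = 1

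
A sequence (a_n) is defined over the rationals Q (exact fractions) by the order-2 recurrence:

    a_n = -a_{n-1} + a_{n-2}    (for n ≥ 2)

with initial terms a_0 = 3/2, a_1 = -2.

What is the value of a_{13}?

a_2 = -1·-2 + 1·3/2 = 7/2
a_3 = -1·7/2 + 1·-2 = -11/2
a_4 = -1·-11/2 + 1·7/2 = 9
a_5 = -1·9 + 1·-11/2 = -29/2
a_6 = -1·-29/2 + 1·9 = 47/2
a_7 = -1·47/2 + 1·-29/2 = -38
a_8 = -1·-38 + 1·47/2 = 123/2
a_9 = -1·123/2 + 1·-38 = -199/2
a_10 = -1·-199/2 + 1·123/2 = 161
a_11 = -1·161 + 1·-199/2 = -521/2
a_12 = -1·-521/2 + 1·161 = 843/2
a_13 = -1·843/2 + 1·-521/2 = -682

-682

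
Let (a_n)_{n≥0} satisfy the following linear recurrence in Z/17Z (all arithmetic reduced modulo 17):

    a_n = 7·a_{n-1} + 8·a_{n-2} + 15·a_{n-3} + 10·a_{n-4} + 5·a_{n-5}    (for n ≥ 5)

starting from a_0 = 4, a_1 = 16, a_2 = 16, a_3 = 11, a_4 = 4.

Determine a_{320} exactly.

9

a_5 = 7·4 + 8·11 + 15·16 + 10·16 + 5·4 = 9
a_6 = 7·9 + 8·4 + 15·11 + 10·16 + 5·16 = 7
a_7 = 7·7 + 8·9 + 15·4 + 10·11 + 5·16 = 14
a_8 = 7·14 + 8·7 + 15·9 + 10·4 + 5·11 = 10
a_9 = 7·10 + 8·14 + 15·7 + 10·9 + 5·4 = 6
a_10 = 7·6 + 8·10 + 15·14 + 10·7 + 5·9 = 5
Continuing the recurrence:
  a_11 = 0;  a_12 = 11;  a_13 = 7;  a_14 = 13;  a_15 = 14;  a_16 = 9
  a_17 = 2;  a_18 = 2;  a_19 = 13;  a_20 = 8;  a_21 = 0;  a_22 = 0
  a_23 = 5;  a_24 = 10;  a_25 = 14;  a_26 = 15;  a_27 = 9;  a_28 = 8
  a_29 = 16;  a_30 = 4;  a_31 = 16;  a_32 = 16;  a_33 = 7;  a_34 = 10
  a_35 = 2;  a_36 = 14;  a_37 = 6;  a_38 = 13;  a_39 = 11;  a_40 = 13
  a_41 = 11;  a_42 = 13;  a_43 = 5;  a_44 = 13;  a_45 = 8;  a_46 = 12
  a_47 = 16;  a_48 = 7;  a_49 = 9;  a_50 = 9;  a_51 = 1;  a_52 = 7
  a_53 = 11;  a_54 = 11;  a_55 = 2;  a_56 = 2;  a_57 = 0;  a_58 = 7
  a_59 = 1;  a_60 = 8;  a_61 = 9;  a_62 = 8;  a_63 = 4;  a_64 = 6
  a_65 = 1;  a_66 = 2;  a_67 = 5;  a_68 = 10;  a_69 = 10;  a_70 = 12
  a_71 = 0;  a_72 = 14;  a_73 = 3;  a_74 = 14;  a_75 = 1;  a_76 = 15
  a_77 = 15;  a_78 = 4;  a_79 = 11;  a_80 = 13;  a_81 = 5;  a_82 = 11
  a_83 = 0;  a_84 = 8;  a_85 = 13;  a_86 = 1;  a_87 = 14;  a_88 = 7
  a_89 = 6;  a_90 = 9;  a_91 = 4;  a_92 = 7;  a_93 = 5;  a_94 = 16
  a_95 = 2;  a_96 = 1;  a_97 = 8;  a_98 = 7;  a_99 = 7;  a_100 = 7
  a_101 = 6;  a_102 = 7;  a_103 = 1;  a_104 = 3;  a_105 = 8;  a_106 = 8
  a_107 = 6;  a_108 = 6;  a_109 = 16;  a_110 = 13;  a_111 = 1;  a_112 = 16
  a_113 = 12;  a_114 = 12;  a_115 = 2;  a_116 = 13;  a_117 = 11;  a_118 = 0
  a_119 = 6;  a_120 = 7;  a_121 = 0;  a_122 = 14;  a_123 = 8;  a_124 = 13
  a_125 = 9;  a_126 = 2;  a_127 = 6;  a_128 = 6;  a_129 = 3;  a_130 = 3
  a_131 = 1;  a_132 = 13;  a_133 = 0;  a_134 = 11;  a_135 = 8;  a_136 = 7
  a_137 = 3;  a_138 = 1;  a_139 = 16;  a_140 = 3;  a_141 = 8;  a_142 = 5
  a_143 = 3;  a_144 = 2;  a_145 = 4;  a_146 = 9;  a_147 = 10;  a_148 = 16
  a_149 = 3;  a_150 = 1;  a_151 = 8;  a_152 = 13;  a_153 = 8;  a_154 = 16
  a_155 = 14;  a_156 = 6;  a_157 = 12;  a_158 = 15;  a_159 = 1;  a_160 = 12
  a_161 = 8;  a_162 = 3;  a_163 = 10;  a_164 = 16;  a_165 = 3;  a_166 = 12
  a_167 = 4;  a_168 = 5;  a_169 = 0;  a_170 = 14;  a_171 = 1;  a_172 = 2
  a_173 = 2;  a_174 = 15;  a_175 = 10;  a_176 = 7;  a_177 = 10;  a_178 = 11
  a_179 = 12;  a_180 = 0;  a_181 = 5;  a_182 = 1;  a_183 = 1;  a_184 = 14
  a_185 = 1;  a_186 = 16;  a_187 = 5;  a_188 = 0;  a_189 = 3;  a_190 = 6
  a_191 = 9;  a_192 = 11;  a_193 = 14;  a_194 = 5;  a_195 = 7;  a_196 = 12
  a_197 = 2;  a_198 = 12;  a_199 = 1;  a_200 = 16;  a_201 = 6;  a_202 = 9
  a_203 = 13;  a_204 = 10;  a_205 = 7;  a_206 = 2;  a_207 = 4;  a_208 = 8
  a_209 = 0;  a_210 = 9;  a_211 = 12;  a_212 = 1;  a_213 = 6;  a_214 = 14
  a_215 = 3;  a_216 = 4;  a_217 = 4;  a_218 = 3;  a_219 = 9;  a_220 = 15
  a_221 = 10;  a_222 = 1;  a_223 = 9;  a_224 = 8;  a_225 = 12;  a_226 = 3
  a_227 = 9;  a_228 = 1;  a_229 = 12;  a_230 = 11;  a_231 = 4;  a_232 = 11
  a_233 = 8;  a_234 = 0;  a_235 = 1;  a_236 = 2;  a_237 = 4;  a_238 = 14
  a_239 = 0;  a_240 = 10;  a_241 = 7;  a_242 = 0;  a_243 = 4;  a_244 = 12
  a_245 = 15;  a_246 = 7;  a_247 = 15;  a_248 = 16;  a_249 = 3;  a_250 = 9
  a_251 = 2;  a_252 = 9;  a_253 = 1;  a_254 = 10;  a_255 = 6;  a_256 = 16
  a_257 = 8;  a_258 = 5;  a_259 = 7;  a_260 = 8;  a_261 = 7;  a_262 = 2
  a_263 = 13;  a_264 = 4;  a_265 = 0;  a_266 = 10;  a_267 = 15;  a_268 = 1
  a_269 = 8;  a_270 = 15;  a_271 = 10;  a_272 = 4;  a_273 = 10;  a_274 = 0
  a_275 = 9;  a_276 = 14;  a_277 = 1;  a_278 = 15;  a_279 = 5;  a_280 = 15
  a_281 = 8;  a_282 = 15;  a_283 = 9;  a_284 = 2;  a_285 = 7;  a_286 = 16
  a_287 = 6;  a_288 = 0;  a_289 = 11;  a_290 = 5;  a_291 = 8;  a_292 = 2
  a_293 = 8;  a_294 = 8;  a_295 = 0;  a_296 = 6;  a_297 = 14;  a_298 = 11
  a_299 = 13;  a_300 = 7;  a_301 = 12;  a_302 = 5;  a_303 = 13;  a_304 = 4
  a_305 = 5;  a_306 = 15;  a_307 = 3;  a_308 = 15;  a_309 = 16;  a_310 = 10
  a_311 = 1;  a_312 = 16;  a_313 = 12;  a_314 = 16;  a_315 = 15;  a_316 = 0
  a_317 = 16;  a_318 = 13
a_319 = 7·13 + 8·16 + 15·0 + 10·15 + 5·16 = 7
a_320 = 7·7 + 8·13 + 15·16 + 10·0 + 5·15 = 9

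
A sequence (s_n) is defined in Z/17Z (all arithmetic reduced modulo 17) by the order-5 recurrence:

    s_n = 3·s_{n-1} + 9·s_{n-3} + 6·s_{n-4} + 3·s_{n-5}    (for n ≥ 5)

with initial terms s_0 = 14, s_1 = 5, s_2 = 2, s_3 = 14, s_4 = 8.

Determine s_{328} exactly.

s_5 = 3·8 + 0·14 + 9·2 + 6·5 + 3·14 = 12
s_6 = 3·12 + 0·8 + 9·14 + 6·2 + 3·5 = 2
s_7 = 3·2 + 0·12 + 9·8 + 6·14 + 3·2 = 15
s_8 = 3·15 + 0·2 + 9·12 + 6·8 + 3·14 = 5
s_9 = 3·5 + 0·15 + 9·2 + 6·12 + 3·8 = 10
s_10 = 3·10 + 0·5 + 9·15 + 6·2 + 3·12 = 9
s_11 = 3·9 + 0·10 + 9·5 + 6·15 + 3·2 = 15
s_12 = 3·15 + 0·9 + 9·10 + 6·5 + 3·15 = 6
s_13 = 3·6 + 0·15 + 9·9 + 6·10 + 3·5 = 4
s_14 = 3·4 + 0·6 + 9·15 + 6·9 + 3·10 = 10
s_15 = 3·10 + 0·4 + 9·6 + 6·15 + 3·9 = 14
s_16 = 3·14 + 0·10 + 9·4 + 6·6 + 3·15 = 6
s_17 = 3·6 + 0·14 + 9·10 + 6·4 + 3·6 = 14
s_18 = 3·14 + 0·6 + 9·14 + 6·10 + 3·4 = 2
s_19 = 3·2 + 0·14 + 9·6 + 6·14 + 3·10 = 4
s_20 = 3·4 + 0·2 + 9·14 + 6·6 + 3·14 = 12
s_21 = 3·12 + 0·4 + 9·2 + 6·14 + 3·6 = 3
s_22 = 3·3 + 0·12 + 9·4 + 6·2 + 3·14 = 14
s_23 = 3·14 + 0·3 + 9·12 + 6·4 + 3·2 = 10
s_24 = 3·10 + 0·14 + 9·3 + 6·12 + 3·4 = 5
s_25 = 3·5 + 0·10 + 9·14 + 6·3 + 3·12 = 8
s_26 = 3·8 + 0·5 + 9·10 + 6·14 + 3·3 = 3
s_27 = 3·3 + 0·8 + 9·5 + 6·10 + 3·14 = 3
s_28 = 3·3 + 0·3 + 9·8 + 6·5 + 3·10 = 5
s_29 = 3·5 + 0·3 + 9·3 + 6·8 + 3·5 = 3
s_30 = 3·3 + 0·5 + 9·3 + 6·3 + 3·8 = 10
s_31 = 3·10 + 0·3 + 9·5 + 6·3 + 3·3 = 0
s_32 = 3·0 + 0·10 + 9·3 + 6·5 + 3·3 = 15
s_33 = 3·15 + 0·0 + 9·10 + 6·3 + 3·5 = 15
s_34 = 3·15 + 0·15 + 9·0 + 6·10 + 3·3 = 12
s_35 = 3·12 + 0·15 + 9·15 + 6·0 + 3·10 = 14
s_36 = 3·14 + 0·12 + 9·15 + 6·15 + 3·0 = 12
s_37 = 3·12 + 0·14 + 9·12 + 6·15 + 3·15 = 7
s_38 = 3·7 + 0·12 + 9·14 + 6·12 + 3·15 = 9
s_39 = 3·9 + 0·7 + 9·12 + 6·14 + 3·12 = 0
s_40 = 3·0 + 0·9 + 9·7 + 6·12 + 3·14 = 7
s_41 = 3·7 + 0·0 + 9·9 + 6·7 + 3·12 = 10
s_42 = 3·10 + 0·7 + 9·0 + 6·9 + 3·7 = 3
s_43 = 3·3 + 0·10 + 9·7 + 6·0 + 3·9 = 14
s_44 = 3·14 + 0·3 + 9·10 + 6·7 + 3·0 = 4
s_45 = 3·4 + 0·14 + 9·3 + 6·10 + 3·7 = 1
s_46 = 3·1 + 0·4 + 9·14 + 6·3 + 3·10 = 7
s_47 = 3·7 + 0·1 + 9·4 + 6·14 + 3·3 = 14
s_48 = 3·14 + 0·7 + 9·1 + 6·4 + 3·14 = 15
s_49 = 3·15 + 0·14 + 9·7 + 6·1 + 3·4 = 7
s_50 = 3·7 + 0·15 + 9·14 + 6·7 + 3·1 = 5
s_51 = 3·5 + 0·7 + 9·15 + 6·14 + 3·7 = 0
s_52 = 3·0 + 0·5 + 9·7 + 6·15 + 3·14 = 8
s_53 = 3·8 + 0·0 + 9·5 + 6·7 + 3·15 = 3
s_54 = 3·3 + 0·8 + 9·0 + 6·5 + 3·7 = 9
s_55 = 3·9 + 0·3 + 9·8 + 6·0 + 3·5 = 12
s_56 = 3·12 + 0·9 + 9·3 + 6·8 + 3·0 = 9
s_57 = 3·9 + 0·12 + 9·9 + 6·3 + 3·8 = 14
s_58 = 3·14 + 0·9 + 9·12 + 6·9 + 3·3 = 9
s_59 = 3·9 + 0·14 + 9·9 + 6·12 + 3·9 = 3
s_60 = 3·3 + 0·9 + 9·14 + 6·9 + 3·12 = 4
s_61 = 3·4 + 0·3 + 9·9 + 6·14 + 3·9 = 0
s_62 = 3·0 + 0·4 + 9·3 + 6·9 + 3·14 = 4
s_63 = 3·4 + 0·0 + 9·4 + 6·3 + 3·9 = 8
s_64 = 3·8 + 0·4 + 9·0 + 6·4 + 3·3 = 6
s_65 = 3·6 + 0·8 + 9·4 + 6·0 + 3·4 = 15
s_66 = 3·15 + 0·6 + 9·8 + 6·4 + 3·0 = 5
s_67 = 3·5 + 0·15 + 9·6 + 6·8 + 3·4 = 10
s_68 = 3·10 + 0·5 + 9·15 + 6·6 + 3·8 = 4
s_69 = 3·4 + 0·10 + 9·5 + 6·15 + 3·6 = 12
s_70 = 3·12 + 0·4 + 9·10 + 6·5 + 3·15 = 14
s_71 = 3·14 + 0·12 + 9·4 + 6·10 + 3·5 = 0
s_72 = 3·0 + 0·14 + 9·12 + 6·4 + 3·10 = 9
s_73 = 3·9 + 0·0 + 9·14 + 6·12 + 3·4 = 16
s_74 = 3·16 + 0·9 + 9·0 + 6·14 + 3·12 = 15
s_75 = 3·15 + 0·16 + 9·9 + 6·0 + 3·14 = 15
s_76 = 3·15 + 0·15 + 9·16 + 6·9 + 3·0 = 5
s_77 = 3·5 + 0·15 + 9·15 + 6·16 + 3·9 = 1
s_78 = 3·1 + 0·5 + 9·15 + 6·15 + 3·16 = 4
s_79 = 3·4 + 0·1 + 9·5 + 6·15 + 3·15 = 5
s_80 = 3·5 + 0·4 + 9·1 + 6·5 + 3·15 = 14
s_81 = 3·14 + 0·5 + 9·4 + 6·1 + 3·5 = 14
s_82 = 3·14 + 0·14 + 9·5 + 6·4 + 3·1 = 12
s_83 = 3·12 + 0·14 + 9·14 + 6·5 + 3·4 = 0
s_84 = 3·0 + 0·12 + 9·14 + 6·14 + 3·5 = 4
s_85 = 3·4 + 0·0 + 9·12 + 6·14 + 3·14 = 8
s_86 = 3·8 + 0·4 + 9·0 + 6·12 + 3·14 = 2
s_87 = 3·2 + 0·8 + 9·4 + 6·0 + 3·12 = 10
s_88 = 3·10 + 0·2 + 9·8 + 6·4 + 3·0 = 7
s_89 = 3·7 + 0·10 + 9·2 + 6·8 + 3·4 = 14
s_90 = 3·14 + 0·7 + 9·10 + 6·2 + 3·8 = 15
s_91 = 3·15 + 0·14 + 9·7 + 6·10 + 3·2 = 4
s_92 = 3·4 + 0·15 + 9·14 + 6·7 + 3·10 = 6
s_93 = 3·6 + 0·4 + 9·15 + 6·14 + 3·7 = 3
s_94 = 3·3 + 0·6 + 9·4 + 6·15 + 3·14 = 7
s_95 = 3·7 + 0·3 + 9·6 + 6·4 + 3·15 = 8
s_96 = 3·8 + 0·7 + 9·3 + 6·6 + 3·4 = 14
s_97 = 3·14 + 0·8 + 9·7 + 6·3 + 3·6 = 5
s_98 = 3·5 + 0·14 + 9·8 + 6·7 + 3·3 = 2
s_99 = 3·2 + 0·5 + 9·14 + 6·8 + 3·7 = 14
s_100 = 3·14 + 0·2 + 9·5 + 6·14 + 3·8 = 8
(s_96, s_97, s_98, s_99, s_100) = (14, 5, 2, 14, 8) = (s_0, s_1, s_2, s_3, s_4), so the sequence has period 96.
328 ≡ 40 (mod 96), hence s_328 = s_40 = 7.

7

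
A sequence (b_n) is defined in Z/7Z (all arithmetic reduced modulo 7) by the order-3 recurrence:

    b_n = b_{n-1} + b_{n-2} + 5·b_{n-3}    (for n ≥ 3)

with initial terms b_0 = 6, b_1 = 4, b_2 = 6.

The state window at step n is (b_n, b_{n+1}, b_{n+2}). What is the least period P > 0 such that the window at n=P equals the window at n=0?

342

n=0: window = (6, 4, 6)
n=1: window = (4, 6, 5)
n=2: window = (6, 5, 3)
n=3: window = (5, 3, 3)
n=4: window = (3, 3, 3)
n=5: window = (3, 3, 0)
n=6: window = (3, 0, 4)
n=7: window = (0, 4, 5)
n=8: window = (4, 5, 2)
n=9: window = (5, 2, 6)
n=10: window = (2, 6, 5)
n=11: window = (6, 5, 0)
n=12: window = (5, 0, 0)
n=13: window = (0, 0, 4)
n=14: window = (0, 4, 4)
n=15: window = (4, 4, 1)
n=16: window = (4, 1, 4)
n=17: window = (1, 4, 4)
n=18: window = (4, 4, 6)
n=19: window = (4, 6, 2)
n=20: window = (6, 2, 0)
n=21: window = (2, 0, 4)
n=22: window = (0, 4, 0)
n=23: window = (4, 0, 4)
n=24: window = (0, 4, 3)
n=25: window = (4, 3, 0)
n=26: window = (3, 0, 2)
n=27: window = (0, 2, 3)
n=28: window = (2, 3, 5)
n=29: window = (3, 5, 4)
n=30: window = (5, 4, 3)
n=31: window = (4, 3, 4)
n=32: window = (3, 4, 6)
n=33: window = (4, 6, 4)
n=34: window = (6, 4, 2)
n=35: window = (4, 2, 1)
n=36: window = (2, 1, 2)
n=37: window = (1, 2, 6)
n=38: window = (2, 6, 6)
n=39: window = (6, 6, 1)
n=40: window = (6, 1, 2)
…
n=340: window = (2, 2, 6)
n=341: window = (2, 6, 4)
n=342: window = (6, 4, 6)
window at n=342 equals window at n=0 → period = 342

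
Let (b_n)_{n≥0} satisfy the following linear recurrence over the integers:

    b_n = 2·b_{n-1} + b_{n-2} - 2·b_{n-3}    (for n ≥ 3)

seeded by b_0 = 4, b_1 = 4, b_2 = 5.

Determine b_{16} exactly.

21849

b_3 = 2·5 + 1·4 + -2·4 = 6
b_4 = 2·6 + 1·5 + -2·4 = 9
b_5 = 2·9 + 1·6 + -2·5 = 14
b_6 = 2·14 + 1·9 + -2·6 = 25
b_7 = 2·25 + 1·14 + -2·9 = 46
b_8 = 2·46 + 1·25 + -2·14 = 89
b_9 = 2·89 + 1·46 + -2·25 = 174
b_10 = 2·174 + 1·89 + -2·46 = 345
b_11 = 2·345 + 1·174 + -2·89 = 686
b_12 = 2·686 + 1·345 + -2·174 = 1369
b_13 = 2·1369 + 1·686 + -2·345 = 2734
b_14 = 2·2734 + 1·1369 + -2·686 = 5465
b_15 = 2·5465 + 1·2734 + -2·1369 = 10926
b_16 = 2·10926 + 1·5465 + -2·2734 = 21849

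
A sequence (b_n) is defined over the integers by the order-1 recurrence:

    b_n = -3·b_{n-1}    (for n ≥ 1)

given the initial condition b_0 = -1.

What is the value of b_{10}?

b_1 = -3·-1 = 3
b_2 = -3·3 = -9
b_3 = -3·-9 = 27
b_4 = -3·27 = -81
b_5 = -3·-81 = 243
b_6 = -3·243 = -729
b_7 = -3·-729 = 2187
b_8 = -3·2187 = -6561
b_9 = -3·-6561 = 19683
b_10 = -3·19683 = -59049

-59049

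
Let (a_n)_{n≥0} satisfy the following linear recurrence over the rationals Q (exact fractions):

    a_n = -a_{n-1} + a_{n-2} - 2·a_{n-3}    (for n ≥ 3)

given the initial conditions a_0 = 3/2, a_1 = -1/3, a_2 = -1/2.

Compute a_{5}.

a_3 = -1·-1/2 + 1·-1/3 + -2·3/2 = -17/6
a_4 = -1·-17/6 + 1·-1/2 + -2·-1/3 = 3
a_5 = -1·3 + 1·-17/6 + -2·-1/2 = -29/6

-29/6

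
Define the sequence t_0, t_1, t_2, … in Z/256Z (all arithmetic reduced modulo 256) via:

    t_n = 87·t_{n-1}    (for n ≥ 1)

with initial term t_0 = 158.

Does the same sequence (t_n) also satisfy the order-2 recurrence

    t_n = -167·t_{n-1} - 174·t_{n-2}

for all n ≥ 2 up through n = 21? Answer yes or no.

yes

Terms t_0..t_21: 158, 178, 126, 210, 94, 242, 62, 18, 30, 50, 254, 82, 222, 114, 190, 146, 158, 178, 126, 210, 94, 242
n=2: candidate gives 126, actual t_2 = 126 ✓
n=3: candidate gives 210, actual t_3 = 210 ✓
n=4: candidate gives 94, actual t_4 = 94 ✓
n=5: candidate gives 242, actual t_5 = 242 ✓
n=6: candidate gives 62, actual t_6 = 62 ✓
n=7: candidate gives 18, actual t_7 = 18 ✓
n=8: candidate gives 30, actual t_8 = 30 ✓
n=9: candidate gives 50, actual t_9 = 50 ✓
n=10: candidate gives 254, actual t_10 = 254 ✓
n=11: candidate gives 82, actual t_11 = 82 ✓
n=12: candidate gives 222, actual t_12 = 222 ✓
n=13: candidate gives 114, actual t_13 = 114 ✓
n=14: candidate gives 190, actual t_14 = 190 ✓
n=15: candidate gives 146, actual t_15 = 146 ✓
n=16: candidate gives 158, actual t_16 = 158 ✓
n=17: candidate gives 178, actual t_17 = 178 ✓
n=18: candidate gives 126, actual t_18 = 126 ✓
n=19: candidate gives 210, actual t_19 = 210 ✓
n=20: candidate gives 94, actual t_20 = 94 ✓
n=21: candidate gives 242, actual t_21 = 242 ✓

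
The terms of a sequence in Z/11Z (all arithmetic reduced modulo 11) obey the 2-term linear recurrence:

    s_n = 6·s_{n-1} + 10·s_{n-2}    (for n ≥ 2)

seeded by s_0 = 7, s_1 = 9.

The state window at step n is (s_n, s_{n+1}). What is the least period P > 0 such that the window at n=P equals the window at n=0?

12

n=0: window = (7, 9)
n=1: window = (9, 3)
n=2: window = (3, 9)
n=3: window = (9, 7)
n=4: window = (7, 0)
n=5: window = (0, 4)
n=6: window = (4, 2)
n=7: window = (2, 8)
n=8: window = (8, 2)
n=9: window = (2, 4)
n=10: window = (4, 0)
n=11: window = (0, 7)
n=12: window = (7, 9)
window at n=12 equals window at n=0 → period = 12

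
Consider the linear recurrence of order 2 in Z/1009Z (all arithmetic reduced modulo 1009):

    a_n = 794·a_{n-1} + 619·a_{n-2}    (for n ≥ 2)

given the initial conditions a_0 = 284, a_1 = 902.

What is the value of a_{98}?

a_2 = 794·902 + 619·284 = 28
a_3 = 794·28 + 619·902 = 395
a_4 = 794·395 + 619·28 = 10
a_5 = 794·10 + 619·395 = 195
a_6 = 794·195 + 619·10 = 589
a_7 = 794·589 + 619·195 = 124
a_8 = 794·124 + 619·589 = 925
a_9 = 794·925 + 619·124 = 979
a_10 = 794·979 + 619·925 = 868
a_11 = 794·868 + 619·979 = 646
a_12 = 794·646 + 619·868 = 856
a_13 = 794·856 + 619·646 = 917
a_14 = 794·917 + 619·856 = 748
a_15 = 794·748 + 619·917 = 176
a_16 = 794·176 + 619·748 = 383
a_17 = 794·383 + 619·176 = 365
a_18 = 794·365 + 619·383 = 189
a_19 = 794·189 + 619·365 = 653
a_20 = 794·653 + 619·189 = 812
a_21 = 794·812 + 619·653 = 584
a_22 = 794·584 + 619·812 = 711
a_23 = 794·711 + 619·584 = 777
a_24 = 794·777 + 619·711 = 624
a_25 = 794·624 + 619·777 = 716
a_26 = 794·716 + 619·624 = 246
a_27 = 794·246 + 619·716 = 840
a_28 = 794·840 + 619·246 = 935
a_29 = 794·935 + 619·840 = 91
a_30 = 794·91 + 619·935 = 214
a_31 = 794·214 + 619·91 = 229
a_32 = 794·229 + 619·214 = 493
a_33 = 794·493 + 619·229 = 441
a_34 = 794·441 + 619·493 = 480
a_35 = 794·480 + 619·441 = 267
a_36 = 794·267 + 619·480 = 582
a_37 = 794·582 + 619·267 = 792
a_38 = 794·792 + 619·582 = 286
a_39 = 794·286 + 619·792 = 942
a_40 = 794·942 + 619·286 = 738
a_41 = 794·738 + 619·942 = 648
a_42 = 794·648 + 619·738 = 676
a_43 = 794·676 + 619·648 = 495
a_44 = 794·495 + 619·676 = 238
a_45 = 794·238 + 619·495 = 967
a_46 = 794·967 + 619·238 = 966
a_47 = 794·966 + 619·967 = 400
a_48 = 794·400 + 619·966 = 391
a_49 = 794·391 + 619·400 = 77
a_50 = 794·77 + 619·391 = 467
a_51 = 794·467 + 619·77 = 735
a_52 = 794·735 + 619·467 = 887
a_53 = 794·887 + 619·735 = 911
a_54 = 794·911 + 619·887 = 38
a_55 = 794·38 + 619·911 = 789
a_56 = 794·789 + 619·38 = 192
a_57 = 794·192 + 619·789 = 124
a_58 = 794·124 + 619·192 = 369
a_59 = 794·369 + 619·124 = 448
a_60 = 794·448 + 619·369 = 921
a_61 = 794·921 + 619·448 = 595
a_62 = 794·595 + 619·921 = 232
a_63 = 794·232 + 619·595 = 590
a_64 = 794·590 + 619·232 = 614
a_65 = 794·614 + 619·590 = 121
a_66 = 794·121 + 619·614 = 901
a_67 = 794·901 + 619·121 = 246
a_68 = 794·246 + 619·901 = 329
a_69 = 794·329 + 619·246 = 819
a_70 = 794·819 + 619·329 = 323
a_71 = 794·323 + 619·819 = 619
a_72 = 794·619 + 619·323 = 258
a_73 = 794·258 + 619·619 = 775
a_74 = 794·775 + 619·258 = 140
a_75 = 794·140 + 619·775 = 620
a_76 = 794·620 + 619·140 = 783
a_77 = 794·783 + 619·620 = 518
a_78 = 794·518 + 619·783 = 986
a_79 = 794·986 + 619·518 = 689
a_80 = 794·689 + 619·986 = 77
a_81 = 794·77 + 619·689 = 282
a_82 = 794·282 + 619·77 = 150
a_83 = 794·150 + 619·282 = 39
a_84 = 794·39 + 619·150 = 718
a_85 = 794·718 + 619·39 = 941
a_86 = 794·941 + 619·718 = 976
a_87 = 794·976 + 619·941 = 318
a_88 = 794·318 + 619·976 = 1004
a_89 = 794·1004 + 619·318 = 153
a_90 = 794·153 + 619·1004 = 334
a_91 = 794·334 + 619·153 = 699
a_92 = 794·699 + 619·334 = 966
a_93 = 794·966 + 619·699 = 993
a_94 = 794·993 + 619·966 = 30
a_95 = 794·30 + 619·993 = 799
a_96 = 794·799 + 619·30 = 153
a_97 = 794·153 + 619·799 = 573
a_98 = 794·573 + 619·153 = 773

773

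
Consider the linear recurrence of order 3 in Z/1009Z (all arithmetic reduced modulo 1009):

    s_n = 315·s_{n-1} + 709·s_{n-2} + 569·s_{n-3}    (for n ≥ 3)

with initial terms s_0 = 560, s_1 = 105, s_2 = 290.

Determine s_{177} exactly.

s_3 = 315·290 + 709·105 + 569·560 = 115
s_4 = 315·115 + 709·290 + 569·105 = 898
s_5 = 315·898 + 709·115 + 569·290 = 699
s_6 = 315·699 + 709·898 + 569·115 = 76
s_7 = 315·76 + 709·699 + 569·898 = 304
s_8 = 315·304 + 709·76 + 569·699 = 497
Continuing the recurrence:
  s_9 = 636;  s_10 = 218;  s_11 = 232;  s_12 = 270;  s_13 = 250;  s_14 = 606
  s_15 = 117;  s_16 = 332;  s_17 = 604;  s_18 = 838;  s_19 = 257;  s_20 = 692
  s_21 = 194;  s_22 = 752;  s_23 = 325;  s_24 = 278;  s_25 = 232;  s_26 = 48
  s_27 = 784;  s_28 = 319;  s_29 = 560;  s_30 = 98;  s_31 = 994;  s_32 = 986
  s_33 = 549;  s_34 = 779;  s_35 = 1004;  s_36 = 422;  s_37 = 533;  s_38 = 108
  s_39 = 221;  s_40 = 459;  s_41 = 495;  s_42 = 696;  s_43 = 959;  s_44 = 601
  s_45 = 993;  s_46 = 118;  s_47 = 519;  s_48 = 928;  s_49 = 953;  s_50 = 280
  s_51 = 389;  s_52 = 617;  s_53 = 869;  s_54 = 213;  s_55 = 64;  s_56 = 707
  s_57 = 813;  s_58 = 700;  s_59 = 508;  s_60 = 945;  s_61 = 733;  s_62 = 341
  s_63 = 431;  s_64 = 528;  s_65 = 997;  s_66 = 321;  s_67 = 538;  s_68 = 757
  s_69 = 391;  s_70 = 387;  s_71 = 459;  s_72 = 732;  s_73 = 293;  s_74 = 678
  s_75 = 345;  s_76 = 353;  s_77 = 976;  s_78 = 299;  s_79 = 224;  s_80 = 425
  s_81 = 700;  s_82 = 494;  s_83 = 770;  s_84 = 258;  s_85 = 186;  s_86 = 585
  s_87 = 829;  s_88 = 768;  s_89 = 178;  s_90 = 725;  s_91 = 513;  s_92 = 981
  s_93 = 582;  s_94 = 316;  s_95 = 827;  s_96 = 435;  s_97 = 117;  s_98 = 561
  s_99 = 665;  s_100 = 794;  s_101 = 525;  s_102 = 842;  s_103 = 530;  s_104 = 176
  s_105 = 190;  s_106 = 875;  s_107 = 934;  s_108 = 578;  s_109 = 181;  s_110 = 362
  s_111 = 147;  s_112 = 334;  s_113 = 712;  s_114 = 878;  s_115 = 766;  s_116 = 607
  s_117 = 883;  s_118 = 156;  s_119 = 471;  s_120 = 610;  s_121 = 372;  s_122 = 379
  s_123 = 716;  s_124 = 628;  s_125 = 907;  s_126 = 209;  s_127 = 726;  s_128 = 998
  s_129 = 574;  s_130 = 885;  s_131 = 425;  s_132 = 244;  s_133 = 893;  s_134 = 915
  s_135 = 748;  s_136 = 52;  s_137 = 834;  s_138 = 728;  s_139 = 636;  s_140 = 418
  s_141 = 943;  s_142 = 777;  s_143 = 924;  s_144 = 226;  s_145 = 1006;  s_146 = 943
  s_147 = 741;  s_148 = 267;  s_149 = 826;  s_150 = 355;  s_151 = 813;  s_152 = 63
  s_153 = 138;  s_154 = 829;  s_155 = 305;  s_156 = 563;  s_157 = 578;  s_158 = 50
  s_159 = 248;  s_160 = 510;  s_161 = 683;  s_162 = 448;  s_163 = 394;  s_164 = 971
  s_165 = 635;  s_166 = 732;  s_167 = 296;  s_168 = 867;  s_169 = 458;  s_170 = 126
  s_171 = 85;  s_172 = 354;  s_173 = 300;  s_174 = 341;  s_175 = 897
s_176 = 315·897 + 709·341 + 569·300 = 832
s_177 = 315·832 + 709·897 + 569·341 = 344

344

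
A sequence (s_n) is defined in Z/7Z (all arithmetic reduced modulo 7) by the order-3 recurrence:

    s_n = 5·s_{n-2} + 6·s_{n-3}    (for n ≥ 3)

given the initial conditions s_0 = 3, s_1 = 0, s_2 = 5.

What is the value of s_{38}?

s_3 = 0·5 + 5·0 + 6·3 = 4
s_4 = 0·4 + 5·5 + 6·0 = 4
s_5 = 0·4 + 5·4 + 6·5 = 1
s_6 = 0·1 + 5·4 + 6·4 = 2
s_7 = 0·2 + 5·1 + 6·4 = 1
s_8 = 0·1 + 5·2 + 6·1 = 2
s_9 = 0·2 + 5·1 + 6·2 = 3
s_10 = 0·3 + 5·2 + 6·1 = 2
s_11 = 0·2 + 5·3 + 6·2 = 6
s_12 = 0·6 + 5·2 + 6·3 = 0
s_13 = 0·0 + 5·6 + 6·2 = 0
s_14 = 0·0 + 5·0 + 6·6 = 1
s_15 = 0·1 + 5·0 + 6·0 = 0
s_16 = 0·0 + 5·1 + 6·0 = 5
s_17 = 0·5 + 5·0 + 6·1 = 6
s_18 = 0·6 + 5·5 + 6·0 = 4
s_19 = 0·4 + 5·6 + 6·5 = 4
s_20 = 0·4 + 5·4 + 6·6 = 0
s_21 = 0·0 + 5·4 + 6·4 = 2
s_22 = 0·2 + 5·0 + 6·4 = 3
s_23 = 0·3 + 5·2 + 6·0 = 3
s_24 = 0·3 + 5·3 + 6·2 = 6
s_25 = 0·6 + 5·3 + 6·3 = 5
s_26 = 0·5 + 5·6 + 6·3 = 6
s_27 = 0·6 + 5·5 + 6·6 = 5
s_28 = 0·5 + 5·6 + 6·5 = 4
s_29 = 0·4 + 5·5 + 6·6 = 5
s_30 = 0·5 + 5·4 + 6·5 = 1
s_31 = 0·1 + 5·5 + 6·4 = 0
s_32 = 0·0 + 5·1 + 6·5 = 0
s_33 = 0·0 + 5·0 + 6·1 = 6
s_34 = 0·6 + 5·0 + 6·0 = 0
s_35 = 0·0 + 5·6 + 6·0 = 2
s_36 = 0·2 + 5·0 + 6·6 = 1
s_37 = 0·1 + 5·2 + 6·0 = 3
s_38 = 0·3 + 5·1 + 6·2 = 3

3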